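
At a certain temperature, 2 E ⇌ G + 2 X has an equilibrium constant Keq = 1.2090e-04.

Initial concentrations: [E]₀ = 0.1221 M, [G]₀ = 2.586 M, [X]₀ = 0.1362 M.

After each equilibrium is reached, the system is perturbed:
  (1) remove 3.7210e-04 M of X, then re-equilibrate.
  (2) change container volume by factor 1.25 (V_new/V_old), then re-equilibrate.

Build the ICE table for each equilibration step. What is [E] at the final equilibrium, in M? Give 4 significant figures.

[E]_eq = 0.2048 M

Q₀ = 3.218 vs Keq = 1.2090e-04 ⇒ Q>K, reverse
Step 1:
                    E           G           X
  init         0.1221       2.586      0.1362
  Δ            0.1344    -0.06721     -0.1344
  eq           0.2565       2.519    0.001777
  solve Keq expr → x = -0.06721; check Q = 1.2090e-04
Then remove 3.7210e-04 M of X.
Step 2:
                    E           G           X
  init         0.2565       2.519    0.001405
  Δ       -3.6948e-04  1.8474e-04  3.6948e-04
  eq           0.2562       2.519    0.001775
  solve Keq expr → x = 1.8474e-04; check Q = 1.2090e-04
Then change container volume by factor 1.25 (V_new/V_old).
Step 3:
                    E           G           X
  init         0.2049       2.015     0.00142
  Δ       -1.6625e-04  8.3125e-05  1.6625e-04
  eq           0.2048       2.015    0.001586
  solve Keq expr → x = 8.3125e-05; check Q = 1.2090e-04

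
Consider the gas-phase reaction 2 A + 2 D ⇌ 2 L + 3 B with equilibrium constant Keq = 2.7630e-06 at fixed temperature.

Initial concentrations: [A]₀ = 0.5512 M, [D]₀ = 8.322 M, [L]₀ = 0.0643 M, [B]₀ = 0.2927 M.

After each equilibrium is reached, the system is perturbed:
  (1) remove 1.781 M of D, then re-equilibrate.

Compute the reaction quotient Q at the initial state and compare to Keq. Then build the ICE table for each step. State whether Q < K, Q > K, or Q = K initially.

Q₀ = 4.9274e-06 vs Keq = 2.7630e-06 ⇒ Q>K, reverse
Step 1:
                   A          D          L          B
  Initial     0.5512      8.322     0.0643     0.2927
  Change     0.01077    0.01077   -0.01077   -0.01616
  Equil        0.562      8.333    0.05353     0.2765
  solve Keq expr → x = -0.005387; check Q = 2.7630e-06
Then remove 1.781 M of D.
Step 2:
                   A          D          L          B
  Initial      0.562      6.552    0.05353     0.2765
  Change    0.007897   0.007897  -0.007897   -0.01185
  Equil       0.5699       6.56    0.04563     0.2647
  solve Keq expr → x = -0.003949; check Q = 2.7630e-06

Q₀ = 4.9274e-06; Q > K (proceeds reverse)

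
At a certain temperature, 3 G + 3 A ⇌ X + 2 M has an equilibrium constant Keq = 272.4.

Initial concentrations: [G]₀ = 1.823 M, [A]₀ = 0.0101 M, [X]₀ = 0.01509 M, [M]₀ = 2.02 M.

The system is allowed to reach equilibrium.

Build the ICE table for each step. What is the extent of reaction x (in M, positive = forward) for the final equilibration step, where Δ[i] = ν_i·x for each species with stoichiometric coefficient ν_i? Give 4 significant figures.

x = -0.005935 M

Q₀ = 9864 vs Keq = 272.4 ⇒ Q>K, reverse
Step 1:
                   G          A          X          M
  Initial      1.823     0.0101    0.01509       2.02
  Change      0.0178     0.0178  -0.005935   -0.01187
  Equil        1.841     0.0279   0.009155      2.008
  solve Keq expr → x = -0.005935; check Q = 272.4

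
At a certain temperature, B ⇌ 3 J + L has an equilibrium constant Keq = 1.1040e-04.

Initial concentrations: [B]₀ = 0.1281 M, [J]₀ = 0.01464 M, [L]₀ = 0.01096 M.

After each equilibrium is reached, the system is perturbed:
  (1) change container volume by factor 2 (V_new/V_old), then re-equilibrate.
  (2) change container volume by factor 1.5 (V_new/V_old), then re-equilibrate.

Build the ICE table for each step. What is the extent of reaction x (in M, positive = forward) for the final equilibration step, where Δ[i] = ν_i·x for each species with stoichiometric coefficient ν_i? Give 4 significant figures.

Q₀ = 2.6846e-07 vs Keq = 1.1040e-04 ⇒ Q<K, forward
Step 1:
                    B           J           L
  I            0.1281     0.01464     0.01096
  C          -0.01954     0.05861     0.01954
  E            0.1086     0.07325      0.0305
  solve Keq expr → x = 0.01954; check Q = 1.1040e-04
Then change container volume by factor 2 (V_new/V_old).
Step 2:
                    B           J           L
  I           0.05428     0.03662     0.01525
  C         -0.007936     0.02381    0.007936
  E           0.04635     0.06043     0.02318
  solve Keq expr → x = 0.007936; check Q = 1.1040e-04
Then change container volume by factor 1.5 (V_new/V_old).
Step 3:
                    B           J           L
  I            0.0309     0.04029     0.01546
  C         -0.004252     0.01276    0.004252
  E           0.02664     0.05305     0.01971
  solve Keq expr → x = 0.004252; check Q = 1.1040e-04

x = 0.004252 M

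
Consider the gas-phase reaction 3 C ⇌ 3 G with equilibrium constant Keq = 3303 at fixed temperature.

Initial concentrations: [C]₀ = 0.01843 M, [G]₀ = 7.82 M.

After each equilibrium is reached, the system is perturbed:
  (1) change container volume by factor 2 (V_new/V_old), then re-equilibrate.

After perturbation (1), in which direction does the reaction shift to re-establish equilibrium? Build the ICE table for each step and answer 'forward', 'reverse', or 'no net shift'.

Q₀ = 7.6391e+07 vs Keq = 3303 ⇒ Q>K, reverse
Step 1:
                  C         G
  I         0.01843      7.82
  C          0.4748   -0.4748
  E          0.4932     7.345
  solve Keq expr → x = -0.1583; check Q = 3303
Then change container volume by factor 2 (V_new/V_old).
Step 2:
                  C         G
  I          0.2466     3.673
  C               0         0
  E          0.2466     3.673
  solve Keq expr → x = 0; check Q = 3303

Direction: no net shift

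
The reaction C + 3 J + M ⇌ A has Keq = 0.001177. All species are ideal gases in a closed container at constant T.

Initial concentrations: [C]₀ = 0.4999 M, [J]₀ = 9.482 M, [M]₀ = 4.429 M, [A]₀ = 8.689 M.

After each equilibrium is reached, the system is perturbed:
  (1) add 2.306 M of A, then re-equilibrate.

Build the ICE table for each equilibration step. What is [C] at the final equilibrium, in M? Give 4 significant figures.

Q₀ = 0.004603 vs Keq = 0.001177 ⇒ Q>K, reverse
Step 1:
                   C          J          M          A
  Initial     0.4999      9.482      4.429      8.689
  Change        0.53       1.59       0.53      -0.53
  Equil         1.03      11.07      4.959      8.159
  solve Keq expr → x = -0.53; check Q = 0.001177
Then add 2.306 M of A.
Step 2:
                   C          J          M          A
  Initial       1.03      11.07      4.959      10.47
  Change      0.1237     0.3712     0.1237    -0.1237
  Equil        1.154      11.44      5.083      10.34
  solve Keq expr → x = -0.1237; check Q = 0.001177

[C]_eq = 1.154 M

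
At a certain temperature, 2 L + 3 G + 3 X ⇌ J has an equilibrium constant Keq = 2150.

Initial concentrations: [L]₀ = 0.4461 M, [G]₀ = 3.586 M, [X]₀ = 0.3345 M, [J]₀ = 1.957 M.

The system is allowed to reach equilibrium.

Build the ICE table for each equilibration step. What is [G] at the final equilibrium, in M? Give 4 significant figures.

Q₀ = 5.698 vs Keq = 2150 ⇒ Q<K, forward
Step 1:
                    L           G           X           J
  I            0.4461       3.586      0.3345       1.957
  C           -0.1758     -0.2637     -0.2637      0.0879
  E            0.2703       3.322     0.07081       2.045
  solve Keq expr → x = 0.0879; check Q = 2150

[G]_eq = 3.322 M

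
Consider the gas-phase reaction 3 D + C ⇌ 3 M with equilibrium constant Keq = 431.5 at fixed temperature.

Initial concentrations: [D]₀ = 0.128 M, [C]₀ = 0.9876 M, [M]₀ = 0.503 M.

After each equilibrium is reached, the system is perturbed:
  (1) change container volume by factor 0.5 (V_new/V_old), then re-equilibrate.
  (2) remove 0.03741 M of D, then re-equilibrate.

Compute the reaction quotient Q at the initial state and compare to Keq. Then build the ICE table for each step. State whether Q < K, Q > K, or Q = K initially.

Q₀ = 61.45 vs Keq = 431.5 ⇒ Q<K, forward
Step 1:
                    D           C           M
  I             0.128      0.9876       0.503
  C          -0.05359    -0.01786     0.05359
  E           0.07441      0.9697      0.5566
  solve Keq expr → x = 0.01786; check Q = 431.5
Then change container volume by factor 0.5 (V_new/V_old).
Step 2:
                    D           C           M
  I            0.1488       1.939       1.113
  C          -0.02758   -0.009195     0.02758
  E            0.1212        1.93       1.141
  solve Keq expr → x = 0.009195; check Q = 431.5
Then remove 0.03741 M of D.
Step 3:
                    D           C           M
  I           0.08383        1.93       1.141
  C           0.03361      0.0112    -0.03361
  E            0.1174       1.941       1.107
  solve Keq expr → x = -0.0112; check Q = 431.5

Q₀ = 61.45; Q < K (proceeds forward)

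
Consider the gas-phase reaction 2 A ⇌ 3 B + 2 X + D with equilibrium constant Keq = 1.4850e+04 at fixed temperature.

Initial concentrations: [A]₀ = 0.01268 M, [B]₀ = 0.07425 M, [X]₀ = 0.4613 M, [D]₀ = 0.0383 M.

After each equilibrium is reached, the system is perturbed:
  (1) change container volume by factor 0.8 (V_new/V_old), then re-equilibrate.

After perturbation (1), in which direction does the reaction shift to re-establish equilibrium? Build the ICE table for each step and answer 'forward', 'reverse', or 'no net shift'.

Q₀ = 0.02075 vs Keq = 1.4850e+04 ⇒ Q<K, forward
Step 1:
                  A         B         X         D
  I         0.01268   0.07425    0.4613    0.0383
  C        -0.01266   0.01898   0.01266  0.006328
  E       2.3391e-05   0.09323     0.474   0.04463
  solve Keq expr → x = 0.006328; check Q = 1.4850e+04
Then change container volume by factor 0.8 (V_new/V_old).
Step 2:
                  A         B         X         D
  I       2.9239e-05    0.1165    0.5924   0.05579
  C       1.6428e-05 -2.4641e-05 -1.6428e-05 -8.2138e-06
  E       4.5666e-05    0.1165    0.5924   0.05578
  solve Keq expr → x = -8.2138e-06; check Q = 1.4850e+04

Direction: reverse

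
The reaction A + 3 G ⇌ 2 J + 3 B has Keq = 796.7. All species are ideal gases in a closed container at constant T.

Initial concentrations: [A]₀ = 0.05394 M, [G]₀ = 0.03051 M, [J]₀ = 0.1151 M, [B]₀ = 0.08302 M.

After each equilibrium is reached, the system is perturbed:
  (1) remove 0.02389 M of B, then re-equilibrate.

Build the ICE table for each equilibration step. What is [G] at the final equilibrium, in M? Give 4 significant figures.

Q₀ = 4.948 vs Keq = 796.7 ⇒ Q<K, forward
Step 1:
                   A          G          J          B
  Initial    0.05394    0.03051     0.1151    0.08302
  Change   -0.007464   -0.02239    0.01493    0.02239
  Equil      0.04648   0.008117       0.13     0.1054
  solve Keq expr → x = 0.007464; check Q = 796.7
Then remove 0.02389 M of B.
Step 2:
                   A          G          J          B
  Initial    0.04648   0.008117       0.13    0.08152
  Change  -5.5027e-04  -0.001651   0.001101   0.001651
  Equil      0.04593   0.006466     0.1311    0.08317
  solve Keq expr → x = 5.5027e-04; check Q = 796.7

[G]_eq = 0.006466 M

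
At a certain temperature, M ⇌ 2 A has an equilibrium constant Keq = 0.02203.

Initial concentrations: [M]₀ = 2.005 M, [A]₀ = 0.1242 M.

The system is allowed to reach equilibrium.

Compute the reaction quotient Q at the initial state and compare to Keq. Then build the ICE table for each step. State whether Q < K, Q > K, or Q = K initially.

Q₀ = 0.007694 vs Keq = 0.02203 ⇒ Q<K, forward
Step 1:
                  M         A
  init        2.005    0.1242
  Δ        -0.04188   0.08376
  eq          1.963     0.208
  solve Keq expr → x = 0.04188; check Q = 0.02203

Q₀ = 0.007694; Q < K (proceeds forward)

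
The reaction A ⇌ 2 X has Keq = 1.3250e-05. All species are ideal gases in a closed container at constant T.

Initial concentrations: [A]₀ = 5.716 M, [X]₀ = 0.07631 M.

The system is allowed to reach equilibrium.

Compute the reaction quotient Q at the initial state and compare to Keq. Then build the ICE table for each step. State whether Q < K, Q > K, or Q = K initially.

Q₀ = 0.001019; Q > K (proceeds reverse)

Q₀ = 0.001019 vs Keq = 1.3250e-05 ⇒ Q>K, reverse
Step 1:
                  A         X
  init        5.716   0.07631
  Δ         0.03379  -0.06758
  eq           5.75  0.008728
  solve Keq expr → x = -0.03379; check Q = 1.3250e-05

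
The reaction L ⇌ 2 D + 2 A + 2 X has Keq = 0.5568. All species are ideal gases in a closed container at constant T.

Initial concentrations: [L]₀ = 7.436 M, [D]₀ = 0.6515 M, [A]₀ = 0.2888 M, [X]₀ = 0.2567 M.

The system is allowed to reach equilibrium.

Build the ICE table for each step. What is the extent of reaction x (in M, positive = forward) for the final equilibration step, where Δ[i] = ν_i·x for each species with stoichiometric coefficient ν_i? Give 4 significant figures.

Q₀ = 3.1372e-04 vs Keq = 0.5568 ⇒ Q<K, forward
Step 1:
                   L          D          A          X
  Initial      7.436     0.6515     0.2888     0.2567
  Change     -0.4337     0.8675     0.8675     0.8675
  Equil        7.002      1.519      1.156      1.124
  solve Keq expr → x = 0.4337; check Q = 0.5568

x = 0.4337 M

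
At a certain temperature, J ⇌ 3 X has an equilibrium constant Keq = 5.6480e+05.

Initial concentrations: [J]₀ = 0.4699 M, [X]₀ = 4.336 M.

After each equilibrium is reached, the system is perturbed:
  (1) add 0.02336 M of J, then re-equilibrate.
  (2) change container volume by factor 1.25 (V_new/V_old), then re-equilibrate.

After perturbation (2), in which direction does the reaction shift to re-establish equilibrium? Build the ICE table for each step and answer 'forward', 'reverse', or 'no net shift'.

Direction: forward

Q₀ = 173.5 vs Keq = 5.6480e+05 ⇒ Q<K, forward
Step 1:
                    J           X
  init         0.4699       4.336
  Δ           -0.4696       1.409
  eq       3.3566e-04       5.745
  solve Keq expr → x = 0.4696; check Q = 5.6480e+05
Then add 0.02336 M of J.
Step 2:
                    J           X
  init         0.0237       5.745
  Δ          -0.02335     0.07004
  eq       3.4809e-04       5.815
  solve Keq expr → x = 0.02335; check Q = 5.6480e+05
Then change container volume by factor 1.25 (V_new/V_old).
Step 3:
                    J           X
  init     2.7847e-04       4.652
  Δ       -1.0022e-04  3.0065e-04
  eq       1.7826e-04       4.652
  solve Keq expr → x = 1.0022e-04; check Q = 5.6480e+05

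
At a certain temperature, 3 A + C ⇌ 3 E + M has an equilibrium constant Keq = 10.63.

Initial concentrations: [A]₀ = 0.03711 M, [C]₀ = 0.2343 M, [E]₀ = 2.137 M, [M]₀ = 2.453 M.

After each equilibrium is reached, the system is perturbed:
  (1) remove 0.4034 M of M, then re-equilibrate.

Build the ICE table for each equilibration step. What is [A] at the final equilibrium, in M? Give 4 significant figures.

Q₀ = 1.9992e+06 vs Keq = 10.63 ⇒ Q>K, reverse
Step 1:
                    A           C           E           M
  init        0.03711      0.2343       2.137       2.453
  Δ            0.8787      0.2929     -0.8787     -0.2929
  eq           0.9158      0.5272       1.258        2.16
  solve Keq expr → x = -0.2929; check Q = 10.63
Then remove 0.4034 M of M.
Step 2:
                    A           C           E           M
  init         0.9158      0.5272       1.258       1.757
  Δ          -0.03172    -0.01057     0.03172     0.01057
  eq           0.8841      0.5166        1.29       1.767
  solve Keq expr → x = 0.01057; check Q = 10.63

[A]_eq = 0.8841 M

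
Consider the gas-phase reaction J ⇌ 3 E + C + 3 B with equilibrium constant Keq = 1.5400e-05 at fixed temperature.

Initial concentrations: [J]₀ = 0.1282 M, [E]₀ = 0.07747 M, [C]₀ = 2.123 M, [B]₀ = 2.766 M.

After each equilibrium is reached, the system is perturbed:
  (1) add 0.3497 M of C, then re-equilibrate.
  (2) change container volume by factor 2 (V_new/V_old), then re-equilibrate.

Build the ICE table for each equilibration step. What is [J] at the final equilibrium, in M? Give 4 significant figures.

[J]_eq = 0.0746 M

Q₀ = 0.1629 vs Keq = 1.5400e-05 ⇒ Q>K, reverse
Step 1:
                   J          E          C          B
  init        0.1282    0.07747      2.123      2.766
  Δ          0.02454   -0.07361   -0.02454   -0.07361
  eq          0.1527   0.003858      2.098      2.692
  solve Keq expr → x = -0.02454; check Q = 1.5400e-05
Then add 0.3497 M of C.
Step 2:
                   J          E          C          B
  init        0.1527   0.003858      2.448      2.692
  Δ       6.4137e-05 -1.9241e-04 -6.4137e-05 -1.9241e-04
  eq          0.1528   0.003666      2.448      2.692
  solve Keq expr → x = -6.4137e-05; check Q = 1.5400e-05
Then change container volume by factor 2 (V_new/V_old).
Step 3:
                   J          E          C          B
  init        0.0764   0.001833      1.224      1.346
  Δ        -0.001803   0.005408   0.001803   0.005408
  eq          0.0746   0.007241      1.226      1.352
  solve Keq expr → x = 0.001803; check Q = 1.5400e-05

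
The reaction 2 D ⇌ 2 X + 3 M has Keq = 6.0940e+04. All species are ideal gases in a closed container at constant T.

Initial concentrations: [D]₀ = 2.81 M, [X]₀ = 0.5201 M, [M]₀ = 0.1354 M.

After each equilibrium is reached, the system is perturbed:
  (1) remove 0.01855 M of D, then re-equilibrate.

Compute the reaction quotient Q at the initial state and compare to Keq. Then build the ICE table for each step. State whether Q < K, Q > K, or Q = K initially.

Q₀ = 8.5039e-05; Q < K (proceeds forward)

Q₀ = 8.5039e-05 vs Keq = 6.0940e+04 ⇒ Q<K, forward
Step 1:
                  D         X         M
  I            2.81    0.5201    0.1354
  C          -2.698     2.698     4.048
  E          0.1115     3.219     4.183
  solve Keq expr → x = 1.349; check Q = 6.0940e+04
Then remove 0.01855 M of D.
Step 2:
                  D         X         M
  I           0.093     3.219     4.183
  C         0.01695  -0.01695  -0.02543
  E          0.1099     3.202     4.158
  solve Keq expr → x = -0.008476; check Q = 6.0940e+04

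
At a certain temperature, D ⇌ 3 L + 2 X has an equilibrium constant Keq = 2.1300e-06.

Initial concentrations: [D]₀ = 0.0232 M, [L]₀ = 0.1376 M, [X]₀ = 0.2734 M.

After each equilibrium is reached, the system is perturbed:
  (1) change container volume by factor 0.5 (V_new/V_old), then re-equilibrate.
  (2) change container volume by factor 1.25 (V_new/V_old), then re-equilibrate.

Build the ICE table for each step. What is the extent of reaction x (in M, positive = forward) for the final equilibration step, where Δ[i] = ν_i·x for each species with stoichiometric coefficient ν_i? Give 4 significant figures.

x = 0.001137 M

Q₀ = 0.008394 vs Keq = 2.1300e-06 ⇒ Q>K, reverse
Step 1:
                  D         L         X
  I          0.0232    0.1376    0.2734
  C         0.04071   -0.1221  -0.08143
  E         0.06391   0.01546     0.192
  solve Keq expr → x = -0.04071; check Q = 2.1300e-06
Then change container volume by factor 0.5 (V_new/V_old).
Step 2:
                  D         L         X
  I          0.1278   0.03092    0.3839
  C        0.006062  -0.01819  -0.01212
  E          0.1339   0.01273    0.3718
  solve Keq expr → x = -0.006062; check Q = 2.1300e-06
Then change container volume by factor 1.25 (V_new/V_old).
Step 3:
                  D         L         X
  I          0.1071   0.01018    0.2975
  C       -0.001137  0.003411  0.002274
  E           0.106   0.01359    0.2997
  solve Keq expr → x = 0.001137; check Q = 2.1300e-06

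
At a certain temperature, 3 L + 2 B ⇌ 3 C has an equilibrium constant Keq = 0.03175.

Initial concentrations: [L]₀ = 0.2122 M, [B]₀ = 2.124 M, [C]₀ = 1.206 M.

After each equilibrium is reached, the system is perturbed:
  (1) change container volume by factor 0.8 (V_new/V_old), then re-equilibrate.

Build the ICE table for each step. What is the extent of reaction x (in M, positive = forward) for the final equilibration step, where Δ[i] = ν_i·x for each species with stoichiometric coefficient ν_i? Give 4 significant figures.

Q₀ = 40.69 vs Keq = 0.03175 ⇒ Q>K, reverse
Step 1:
                    L           B           C
  init         0.2122       2.124       1.206
  Δ             0.677      0.4513      -0.677
  eq           0.8892       2.575       0.529
  solve Keq expr → x = -0.2257; check Q = 0.03175
Then change container volume by factor 0.8 (V_new/V_old).
Step 2:
                    L           B           C
  init          1.111       3.219      0.6613
  Δ          -0.05923    -0.03948     0.05923
  eq            1.052        3.18      0.7205
  solve Keq expr → x = 0.01974; check Q = 0.03175

x = 0.01974 M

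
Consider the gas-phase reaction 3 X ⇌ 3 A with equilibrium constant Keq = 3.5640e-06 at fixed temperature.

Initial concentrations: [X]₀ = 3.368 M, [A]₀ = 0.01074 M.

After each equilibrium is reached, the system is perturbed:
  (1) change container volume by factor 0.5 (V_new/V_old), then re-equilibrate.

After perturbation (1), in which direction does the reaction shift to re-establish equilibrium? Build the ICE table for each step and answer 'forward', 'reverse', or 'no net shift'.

Q₀ = 3.2426e-08 vs Keq = 3.5640e-06 ⇒ Q<K, forward
Step 1:
                  X         A
  I           3.368   0.01074
  C        -0.04009   0.04009
  E           3.328   0.05083
  solve Keq expr → x = 0.01336; check Q = 3.5640e-06
Then change container volume by factor 0.5 (V_new/V_old).
Step 2:
                  X         A
  I           6.656    0.1017
  C               0         0
  E           6.656    0.1017
  solve Keq expr → x = 0; check Q = 3.5640e-06

Direction: no net shift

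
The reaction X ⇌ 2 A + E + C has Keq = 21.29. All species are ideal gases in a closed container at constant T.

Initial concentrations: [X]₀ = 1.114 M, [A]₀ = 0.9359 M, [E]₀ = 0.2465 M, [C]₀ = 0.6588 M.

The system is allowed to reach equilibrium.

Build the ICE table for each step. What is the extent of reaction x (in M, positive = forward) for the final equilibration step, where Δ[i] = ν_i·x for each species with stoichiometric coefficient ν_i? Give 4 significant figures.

Q₀ = 0.1277 vs Keq = 21.29 ⇒ Q<K, forward
Step 1:
                    X           A           E           C
  Initial       1.114      0.9359      0.2465      0.6588
  Change      -0.7381       1.476      0.7381      0.7381
  Equil        0.3759       2.412      0.9846       1.397
  solve Keq expr → x = 0.7381; check Q = 21.29

x = 0.7381 M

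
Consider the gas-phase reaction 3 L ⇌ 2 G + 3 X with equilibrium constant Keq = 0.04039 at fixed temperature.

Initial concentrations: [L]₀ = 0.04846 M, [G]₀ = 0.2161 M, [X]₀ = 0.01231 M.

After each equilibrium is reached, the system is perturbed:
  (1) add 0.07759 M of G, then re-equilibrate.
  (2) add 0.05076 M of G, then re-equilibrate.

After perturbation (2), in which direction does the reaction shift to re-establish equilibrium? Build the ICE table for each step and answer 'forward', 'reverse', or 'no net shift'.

Direction: reverse

Q₀ = 7.6548e-04 vs Keq = 0.04039 ⇒ Q<K, forward
Step 1:
                    L           G           X
  I           0.04846      0.2161     0.01231
  C          -0.01683     0.01122     0.01683
  E           0.03163      0.2273     0.02914
  solve Keq expr → x = 0.005609; check Q = 0.04039
Then add 0.07759 M of G.
Step 2:
                    L           G           X
  I           0.03163      0.3049     0.02914
  C          0.002885   -0.001923   -0.002885
  E           0.03452       0.303     0.02625
  solve Keq expr → x = -9.6171e-04; check Q = 0.04039
Then add 0.05076 M of G.
Step 3:
                    L           G           X
  I           0.03452      0.3537     0.02625
  C            0.0015      -0.001     -0.0015
  E           0.03602      0.3527     0.02475
  solve Keq expr → x = -5.0001e-04; check Q = 0.04039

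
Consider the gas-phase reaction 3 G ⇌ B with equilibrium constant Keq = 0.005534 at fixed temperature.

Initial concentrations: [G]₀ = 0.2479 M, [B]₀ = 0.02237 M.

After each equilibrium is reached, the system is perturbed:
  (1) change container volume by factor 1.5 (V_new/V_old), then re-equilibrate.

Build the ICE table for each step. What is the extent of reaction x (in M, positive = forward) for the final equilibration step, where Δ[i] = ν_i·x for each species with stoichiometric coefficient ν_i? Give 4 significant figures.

x = -6.3615e-05 M

Q₀ = 1.468 vs Keq = 0.005534 ⇒ Q>K, reverse
Step 1:
                    G           B
  Initial      0.2479     0.02237
  Change      0.06659     -0.0222
  Equil        0.3145  1.7214e-04
  solve Keq expr → x = -0.0222; check Q = 0.005534
Then change container volume by factor 1.5 (V_new/V_old).
Step 2:
                    G           B
  Initial      0.2097  1.1476e-04
  Change   1.9085e-04 -6.3615e-05
  Equil        0.2099  5.1143e-05
  solve Keq expr → x = -6.3615e-05; check Q = 0.005534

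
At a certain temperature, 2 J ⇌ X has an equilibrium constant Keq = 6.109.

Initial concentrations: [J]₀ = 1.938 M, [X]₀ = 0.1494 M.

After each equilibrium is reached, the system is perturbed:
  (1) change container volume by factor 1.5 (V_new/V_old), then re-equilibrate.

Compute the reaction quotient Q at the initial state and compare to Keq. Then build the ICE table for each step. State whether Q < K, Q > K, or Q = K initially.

Q₀ = 0.03978 vs Keq = 6.109 ⇒ Q<K, forward
Step 1:
                  J         X
  init        1.938    0.1494
  Δ          -1.549    0.7745
  eq         0.3889    0.9239
  solve Keq expr → x = 0.7745; check Q = 6.109
Then change container volume by factor 1.5 (V_new/V_old).
Step 2:
                  J         X
  init       0.2593     0.616
  Δ         0.05155  -0.02578
  eq         0.3108    0.5902
  solve Keq expr → x = -0.02578; check Q = 6.109

Q₀ = 0.03978; Q < K (proceeds forward)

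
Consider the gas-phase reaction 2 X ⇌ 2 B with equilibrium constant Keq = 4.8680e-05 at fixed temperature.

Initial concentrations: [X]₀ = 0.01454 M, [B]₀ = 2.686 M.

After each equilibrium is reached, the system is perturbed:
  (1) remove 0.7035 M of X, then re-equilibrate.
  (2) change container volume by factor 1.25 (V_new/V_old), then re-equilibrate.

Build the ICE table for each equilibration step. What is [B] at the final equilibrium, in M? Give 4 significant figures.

Q₀ = 3.4126e+04 vs Keq = 4.8680e-05 ⇒ Q>K, reverse
Step 1:
                  X         B
  init      0.01454     2.686
  Δ           2.667    -2.667
  eq          2.682   0.01871
  solve Keq expr → x = -1.334; check Q = 4.8680e-05
Then remove 0.7035 M of X.
Step 2:
                  X         B
  init        1.978   0.01871
  Δ        0.004874 -0.004874
  eq          1.983   0.01384
  solve Keq expr → x = -0.002437; check Q = 4.8680e-05
Then change container volume by factor 1.25 (V_new/V_old).
Step 3:
                  X         B
  init        1.587   0.01107
  Δ               0         0
  eq          1.587   0.01107
  solve Keq expr → x = 0; check Q = 4.8680e-05

[B]_eq = 0.01107 M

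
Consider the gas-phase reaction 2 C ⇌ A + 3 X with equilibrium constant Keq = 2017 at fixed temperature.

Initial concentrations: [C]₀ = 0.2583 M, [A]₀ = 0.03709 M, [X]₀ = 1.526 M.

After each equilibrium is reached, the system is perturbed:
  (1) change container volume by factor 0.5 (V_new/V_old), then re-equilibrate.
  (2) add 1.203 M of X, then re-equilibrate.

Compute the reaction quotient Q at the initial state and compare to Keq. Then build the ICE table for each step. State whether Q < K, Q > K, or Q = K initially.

Q₀ = 1.975 vs Keq = 2017 ⇒ Q<K, forward
Step 1:
                  C         A         X
  I          0.2583   0.03709     1.526
  C         -0.2357    0.1179    0.3536
  E         0.02259    0.1549      1.88
  solve Keq expr → x = 0.1179; check Q = 2017
Then change container volume by factor 0.5 (V_new/V_old).
Step 2:
                  C         A         X
  I         0.04517    0.3099     3.759
  C         0.04011  -0.02005  -0.06016
  E         0.08528    0.2898     3.699
  solve Keq expr → x = -0.02005; check Q = 2017
Then add 1.203 M of X.
Step 3:
                  C         A         X
  I         0.08528    0.2898     4.902
  C         0.03825  -0.01913  -0.05738
  E          0.1235    0.2707     4.845
  solve Keq expr → x = -0.01913; check Q = 2017

Q₀ = 1.975; Q < K (proceeds forward)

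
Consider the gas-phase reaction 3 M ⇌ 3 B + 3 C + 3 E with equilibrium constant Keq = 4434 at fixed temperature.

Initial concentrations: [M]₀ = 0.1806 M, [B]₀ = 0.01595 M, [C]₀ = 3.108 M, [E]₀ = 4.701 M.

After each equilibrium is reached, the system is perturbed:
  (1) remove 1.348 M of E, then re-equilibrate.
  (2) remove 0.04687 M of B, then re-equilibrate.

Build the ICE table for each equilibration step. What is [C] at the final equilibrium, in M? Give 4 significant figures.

[C]_eq = 3.228 M

Q₀ = 2.149 vs Keq = 4434 ⇒ Q<K, forward
Step 1:
                   M          B          C          E
  Initial     0.1806    0.01595      3.108      4.701
  Change    -0.08586    0.08586    0.08586    0.08586
  Equil      0.09474     0.1018      3.194      4.787
  solve Keq expr → x = 0.02862; check Q = 4434
Then remove 1.348 M of E.
Step 2:
                   M          B          C          E
  Initial    0.09474     0.1018      3.194      3.439
  Change    -0.01555    0.01555    0.01555    0.01555
  Equil       0.0792     0.1174      3.209      3.454
  solve Keq expr → x = 0.005182; check Q = 4434
Then remove 0.04687 M of B.
Step 3:
                   M          B          C          E
  Initial     0.0792    0.07048      3.209      3.454
  Change    -0.01849    0.01849    0.01849    0.01849
  Equil      0.06071    0.08897      3.228      3.473
  solve Keq expr → x = 0.006162; check Q = 4434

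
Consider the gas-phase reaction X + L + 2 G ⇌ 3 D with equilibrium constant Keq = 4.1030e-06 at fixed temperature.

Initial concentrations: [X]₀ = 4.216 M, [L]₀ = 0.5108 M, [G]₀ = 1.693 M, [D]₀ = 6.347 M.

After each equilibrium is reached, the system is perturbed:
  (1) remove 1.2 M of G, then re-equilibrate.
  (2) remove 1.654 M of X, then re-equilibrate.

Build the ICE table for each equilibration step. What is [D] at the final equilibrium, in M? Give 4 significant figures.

Q₀ = 41.42 vs Keq = 4.1030e-06 ⇒ Q>K, reverse
Step 1:
                    X           L           G           D
  init          4.216      0.5108       1.693       6.347
  Δ             2.072       2.072       4.144      -6.216
  eq            6.288       2.583       5.837      0.1314
  solve Keq expr → x = -2.072; check Q = 4.1030e-06
Then remove 1.2 M of G.
Step 2:
                    X           L           G           D
  init          6.288       2.583       4.637      0.1314
  Δ          0.006123    0.006123     0.01225    -0.01837
  eq            6.294       2.589       4.649      0.1131
  solve Keq expr → x = -0.006123; check Q = 4.1030e-06
Then remove 1.654 M of X.
Step 3:
                    X           L           G           D
  init           4.64       2.589       4.649      0.1131
  Δ          0.003582    0.003582    0.007164    -0.01075
  eq            4.644       2.592       4.656      0.1023
  solve Keq expr → x = -0.003582; check Q = 4.1030e-06

[D]_eq = 0.1023 M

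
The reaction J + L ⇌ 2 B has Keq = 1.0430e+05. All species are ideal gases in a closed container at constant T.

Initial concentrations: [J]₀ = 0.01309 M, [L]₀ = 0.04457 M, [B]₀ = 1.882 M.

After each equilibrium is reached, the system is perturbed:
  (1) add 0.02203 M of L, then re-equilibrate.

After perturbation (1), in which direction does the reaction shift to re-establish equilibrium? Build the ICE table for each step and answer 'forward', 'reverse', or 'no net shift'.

Q₀ = 6071 vs Keq = 1.0430e+05 ⇒ Q<K, forward
Step 1:
                    J           L           B
  I           0.01309     0.04457       1.882
  C          -0.01202    -0.01202     0.02404
  E           0.00107     0.03255       1.906
  solve Keq expr → x = 0.01202; check Q = 1.0430e+05
Then add 0.02203 M of L.
Step 2:
                    J           L           B
  I           0.00107     0.05458       1.906
  C       -4.2632e-04 -4.2632e-04  8.5265e-04
  E        6.4378e-04     0.05415       1.907
  solve Keq expr → x = 4.2632e-04; check Q = 1.0430e+05

Direction: forward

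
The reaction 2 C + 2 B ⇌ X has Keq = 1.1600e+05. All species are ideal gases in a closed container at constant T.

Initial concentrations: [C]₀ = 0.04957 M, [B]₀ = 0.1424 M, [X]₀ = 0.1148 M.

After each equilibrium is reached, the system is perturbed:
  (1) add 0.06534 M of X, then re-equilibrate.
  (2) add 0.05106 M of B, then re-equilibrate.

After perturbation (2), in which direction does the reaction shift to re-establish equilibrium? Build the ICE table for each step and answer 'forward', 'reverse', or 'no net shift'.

Q₀ = 2304 vs Keq = 1.1600e+05 ⇒ Q<K, forward
Step 1:
                   C          B          X
  init       0.04957     0.1424     0.1148
  Δ         -0.03915   -0.03915    0.01957
  eq         0.01042     0.1033     0.1344
  solve Keq expr → x = 0.01957; check Q = 1.1600e+05
Then add 0.06534 M of X.
Step 2:
                   C          B          X
  init       0.01042     0.1033     0.1997
  Δ          0.00201    0.00201  -0.001005
  eq         0.01243     0.1053     0.1987
  solve Keq expr → x = -0.001005; check Q = 1.1600e+05
Then add 0.05106 M of B.
Step 3:
                   C          B          X
  init       0.01243     0.1563     0.1987
  Δ        -0.003811  -0.003811   0.001905
  eq        0.008623     0.1525     0.2006
  solve Keq expr → x = 0.001905; check Q = 1.1600e+05

Direction: forward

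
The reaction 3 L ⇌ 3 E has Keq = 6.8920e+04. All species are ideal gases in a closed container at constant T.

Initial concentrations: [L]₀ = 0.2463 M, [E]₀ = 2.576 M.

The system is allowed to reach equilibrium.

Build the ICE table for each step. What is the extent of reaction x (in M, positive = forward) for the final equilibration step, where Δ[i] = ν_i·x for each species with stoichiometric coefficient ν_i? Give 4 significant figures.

x = 0.0597 M

Q₀ = 1144 vs Keq = 6.8920e+04 ⇒ Q<K, forward
Step 1:
                   L          E
  Initial     0.2463      2.576
  Change     -0.1791     0.1791
  Equil       0.0672      2.755
  solve Keq expr → x = 0.0597; check Q = 6.8920e+04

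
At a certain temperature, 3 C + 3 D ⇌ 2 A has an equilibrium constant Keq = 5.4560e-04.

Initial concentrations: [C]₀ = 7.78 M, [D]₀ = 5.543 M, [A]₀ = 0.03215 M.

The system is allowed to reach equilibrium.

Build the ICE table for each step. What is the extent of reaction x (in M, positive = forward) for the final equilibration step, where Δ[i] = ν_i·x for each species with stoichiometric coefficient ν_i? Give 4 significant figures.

Q₀ = 1.2888e-08 vs Keq = 5.4560e-04 ⇒ Q<K, forward
Step 1:
                    C           D           A
  Initial        7.78       5.543     0.03215
  Change       -2.396      -2.396       1.597
  Equil         5.384       3.147       1.629
  solve Keq expr → x = 0.7986; check Q = 5.4560e-04

x = 0.7986 M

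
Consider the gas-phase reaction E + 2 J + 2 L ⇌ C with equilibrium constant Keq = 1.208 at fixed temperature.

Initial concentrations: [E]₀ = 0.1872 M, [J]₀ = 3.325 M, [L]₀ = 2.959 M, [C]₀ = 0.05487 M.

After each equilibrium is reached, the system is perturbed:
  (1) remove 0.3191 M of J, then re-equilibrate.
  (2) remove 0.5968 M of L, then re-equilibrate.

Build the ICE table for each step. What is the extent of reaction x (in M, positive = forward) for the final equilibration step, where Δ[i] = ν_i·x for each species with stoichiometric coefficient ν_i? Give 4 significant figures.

Q₀ = 0.003028 vs Keq = 1.208 ⇒ Q<K, forward
Step 1:
                    E           J           L           C
  I            0.1872       3.325       2.959     0.05487
  C           -0.1838     -0.3677     -0.3677      0.1838
  E          0.003365       2.957       2.591      0.2387
  solve Keq expr → x = 0.1838; check Q = 1.208
Then remove 0.3191 M of J.
Step 2:
                    E           J           L           C
  I          0.003365       2.638       2.591      0.2387
  C        8.3755e-04    0.001675    0.001675 -8.3755e-04
  E          0.004202        2.64       2.593      0.2379
  solve Keq expr → x = -8.3755e-04; check Q = 1.208
Then remove 0.5968 M of L.
Step 3:
                    E           J           L           C
  I          0.004202        2.64       1.996      0.2379
  C          0.002739    0.005479    0.005479   -0.002739
  E          0.006942       2.645       2.002      0.2351
  solve Keq expr → x = -0.002739; check Q = 1.208

x = -0.002739 M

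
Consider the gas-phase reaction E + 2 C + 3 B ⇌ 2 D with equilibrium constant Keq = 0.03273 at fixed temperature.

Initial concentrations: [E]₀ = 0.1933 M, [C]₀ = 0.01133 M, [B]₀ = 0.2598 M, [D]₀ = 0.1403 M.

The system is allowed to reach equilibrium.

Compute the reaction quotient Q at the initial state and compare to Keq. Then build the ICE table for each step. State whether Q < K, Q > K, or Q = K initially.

Q₀ = 4.5238e+04; Q > K (proceeds reverse)

Q₀ = 4.5238e+04 vs Keq = 0.03273 ⇒ Q>K, reverse
Step 1:
                    E           C           B           D
  Initial      0.1933     0.01133      0.2598      0.1403
  Change        0.068       0.136       0.204      -0.136
  Equil        0.2613      0.1473      0.4638    0.004303
  solve Keq expr → x = -0.068; check Q = 0.03273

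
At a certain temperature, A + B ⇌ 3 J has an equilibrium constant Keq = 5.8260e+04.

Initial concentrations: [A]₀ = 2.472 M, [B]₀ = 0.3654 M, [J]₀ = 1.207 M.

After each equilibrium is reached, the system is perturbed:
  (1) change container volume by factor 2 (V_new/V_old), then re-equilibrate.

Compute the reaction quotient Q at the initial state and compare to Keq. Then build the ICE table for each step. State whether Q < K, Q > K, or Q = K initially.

Q₀ = 1.947; Q < K (proceeds forward)

Q₀ = 1.947 vs Keq = 5.8260e+04 ⇒ Q<K, forward
Step 1:
                   A          B          J
  Initial      2.472     0.3654      1.207
  Change     -0.3653    -0.3653      1.096
  Equil        2.107 9.9507e-05      2.303
  solve Keq expr → x = 0.3653; check Q = 5.8260e+04
Then change container volume by factor 2 (V_new/V_old).
Step 2:
                   A          B          J
  Initial      1.053 4.9753e-05      1.151
  Change  -2.4871e-05 -2.4871e-05 7.4614e-05
  Equil        1.053 2.4882e-05      1.152
  solve Keq expr → x = 2.4871e-05; check Q = 5.8260e+04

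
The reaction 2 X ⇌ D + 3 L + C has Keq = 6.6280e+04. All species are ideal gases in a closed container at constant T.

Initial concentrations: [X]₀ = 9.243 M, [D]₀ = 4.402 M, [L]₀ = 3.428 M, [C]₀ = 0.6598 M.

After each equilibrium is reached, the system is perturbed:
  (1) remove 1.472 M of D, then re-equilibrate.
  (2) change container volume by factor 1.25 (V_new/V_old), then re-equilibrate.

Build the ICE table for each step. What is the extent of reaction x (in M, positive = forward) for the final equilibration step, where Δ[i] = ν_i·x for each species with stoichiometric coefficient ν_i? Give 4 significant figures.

x = 0.1218 M

Q₀ = 1.369 vs Keq = 6.6280e+04 ⇒ Q<K, forward
Step 1:
                   X          D          L          C
  init         9.243      4.402      3.428     0.6598
  Δ           -7.828      3.914      11.74      3.914
  eq           1.415      8.316      15.17      4.574
  solve Keq expr → x = 3.914; check Q = 6.6280e+04
Then remove 1.472 M of D.
Step 2:
                   X          D          L          C
  init         1.415      6.844      15.17      4.574
  Δ          -0.1003    0.05015     0.1504    0.05015
  eq           1.315      6.894      15.32      4.624
  solve Keq expr → x = 0.05015; check Q = 6.6280e+04
Then change container volume by factor 1.25 (V_new/V_old).
Step 3:
                   X          D          L          C
  init         1.052      5.515      12.26      3.699
  Δ          -0.2437     0.1218     0.3655     0.1218
  eq          0.8083      5.637      12.62      3.821
  solve Keq expr → x = 0.1218; check Q = 6.6280e+04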